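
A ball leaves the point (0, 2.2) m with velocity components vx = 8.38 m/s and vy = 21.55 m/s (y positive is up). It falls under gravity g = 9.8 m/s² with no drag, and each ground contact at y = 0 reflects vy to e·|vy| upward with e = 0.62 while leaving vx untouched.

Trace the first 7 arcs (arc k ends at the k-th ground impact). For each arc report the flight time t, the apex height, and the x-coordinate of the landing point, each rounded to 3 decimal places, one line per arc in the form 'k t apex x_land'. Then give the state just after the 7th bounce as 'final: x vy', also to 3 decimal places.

1 4.498 25.894 37.691
2 2.851 9.954 61.579
3 1.767 3.826 76.389
4 1.096 1.471 85.571
5 0.679 0.565 91.264
6 0.421 0.217 94.794
7 0.261 0.084 96.982
final: 96.982 0.793

Arc 1: start y=2.200, vy=21.550 → t=4.498, apex=25.894, x_land=37.691, impact vy=-22.528
  bounce: vy ← 0.62·22.528 = 13.968
Arc 2: start y=0.000, vy=13.968 → t=2.851, apex=9.954, x_land=61.579, impact vy=-13.968
  bounce: vy ← 0.62·13.968 = 8.660
Arc 3: start y=0.000, vy=8.660 → t=1.767, apex=3.826, x_land=76.389, impact vy=-8.660
  bounce: vy ← 0.62·8.660 = 5.369
Arc 4: start y=0.000, vy=5.369 → t=1.096, apex=1.471, x_land=85.571, impact vy=-5.369
  bounce: vy ← 0.62·5.369 = 3.329
Arc 5: start y=0.000, vy=3.329 → t=0.679, apex=0.565, x_land=91.264, impact vy=-3.329
  bounce: vy ← 0.62·3.329 = 2.064
Arc 6: start y=0.000, vy=2.064 → t=0.421, apex=0.217, x_land=94.794, impact vy=-2.064
  bounce: vy ← 0.62·2.064 = 1.280
Arc 7: start y=0.000, vy=1.280 → t=0.261, apex=0.084, x_land=96.982, impact vy=-1.280
  bounce: vy ← 0.62·1.280 = 0.793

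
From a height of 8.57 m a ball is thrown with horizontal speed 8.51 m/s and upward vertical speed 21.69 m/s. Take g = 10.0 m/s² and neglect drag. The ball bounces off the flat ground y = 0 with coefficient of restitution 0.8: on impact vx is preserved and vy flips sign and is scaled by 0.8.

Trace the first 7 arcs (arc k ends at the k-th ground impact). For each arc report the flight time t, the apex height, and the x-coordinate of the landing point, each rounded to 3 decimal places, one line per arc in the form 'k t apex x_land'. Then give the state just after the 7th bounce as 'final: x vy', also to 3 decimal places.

1 4.702 32.093 40.018
2 4.054 20.539 74.514
3 3.243 13.145 102.111
4 2.594 8.413 124.188
5 2.075 5.384 141.850
6 1.660 3.446 155.980
7 1.328 2.205 167.283
final: 167.283 5.313

Arc 1: start y=8.570, vy=21.690 → t=4.702, apex=32.093, x_land=40.018, impact vy=-25.335
  bounce: vy ← 0.8·25.335 = 20.268
Arc 2: start y=0.000, vy=20.268 → t=4.054, apex=20.539, x_land=74.514, impact vy=-20.268
  bounce: vy ← 0.8·20.268 = 16.214
Arc 3: start y=0.000, vy=16.214 → t=3.243, apex=13.145, x_land=102.111, impact vy=-16.214
  bounce: vy ← 0.8·16.214 = 12.971
Arc 4: start y=0.000, vy=12.971 → t=2.594, apex=8.413, x_land=124.188, impact vy=-12.971
  bounce: vy ← 0.8·12.971 = 10.377
Arc 5: start y=0.000, vy=10.377 → t=2.075, apex=5.384, x_land=141.850, impact vy=-10.377
  bounce: vy ← 0.8·10.377 = 8.302
Arc 6: start y=0.000, vy=8.302 → t=1.660, apex=3.446, x_land=155.980, impact vy=-8.302
  bounce: vy ← 0.8·8.302 = 6.641
Arc 7: start y=0.000, vy=6.641 → t=1.328, apex=2.205, x_land=167.283, impact vy=-6.641
  bounce: vy ← 0.8·6.641 = 5.313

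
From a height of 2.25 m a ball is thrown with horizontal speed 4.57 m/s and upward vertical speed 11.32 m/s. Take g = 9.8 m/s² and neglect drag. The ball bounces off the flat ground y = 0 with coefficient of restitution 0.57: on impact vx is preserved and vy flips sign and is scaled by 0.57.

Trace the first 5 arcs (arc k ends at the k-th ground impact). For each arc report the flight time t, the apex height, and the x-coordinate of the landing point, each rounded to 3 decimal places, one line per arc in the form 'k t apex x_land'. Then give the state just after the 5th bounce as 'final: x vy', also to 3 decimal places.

1 2.494 8.788 11.399
2 1.527 2.855 18.376
3 0.870 0.928 22.353
4 0.496 0.301 24.620
5 0.283 0.098 25.912
final: 25.912 0.790

Arc 1: start y=2.250, vy=11.320 → t=2.494, apex=8.788, x_land=11.399, impact vy=-13.124
  bounce: vy ← 0.57·13.124 = 7.481
Arc 2: start y=0.000, vy=7.481 → t=1.527, apex=2.855, x_land=18.376, impact vy=-7.481
  bounce: vy ← 0.57·7.481 = 4.264
Arc 3: start y=0.000, vy=4.264 → t=0.870, apex=0.928, x_land=22.353, impact vy=-4.264
  bounce: vy ← 0.57·4.264 = 2.430
Arc 4: start y=0.000, vy=2.430 → t=0.496, apex=0.301, x_land=24.620, impact vy=-2.430
  bounce: vy ← 0.57·2.430 = 1.385
Arc 5: start y=0.000, vy=1.385 → t=0.283, apex=0.098, x_land=25.912, impact vy=-1.385
  bounce: vy ← 0.57·1.385 = 0.790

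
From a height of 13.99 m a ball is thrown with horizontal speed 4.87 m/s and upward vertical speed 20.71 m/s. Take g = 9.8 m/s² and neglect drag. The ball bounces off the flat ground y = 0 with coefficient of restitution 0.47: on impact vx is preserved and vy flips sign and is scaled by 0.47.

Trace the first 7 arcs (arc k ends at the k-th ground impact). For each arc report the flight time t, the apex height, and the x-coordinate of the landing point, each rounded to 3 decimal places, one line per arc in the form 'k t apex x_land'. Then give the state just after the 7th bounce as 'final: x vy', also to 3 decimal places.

Arc 1: start y=13.990, vy=20.710 → t=4.819, apex=35.873, x_land=23.469, impact vy=-26.516
  bounce: vy ← 0.47·26.516 = 12.463
Arc 2: start y=0.000, vy=12.463 → t=2.543, apex=7.924, x_land=35.855, impact vy=-12.463
  bounce: vy ← 0.47·12.463 = 5.857
Arc 3: start y=0.000, vy=5.857 → t=1.195, apex=1.750, x_land=41.676, impact vy=-5.857
  bounce: vy ← 0.47·5.857 = 2.753
Arc 4: start y=0.000, vy=2.753 → t=0.562, apex=0.387, x_land=44.413, impact vy=-2.753
  bounce: vy ← 0.47·2.753 = 1.294
Arc 5: start y=0.000, vy=1.294 → t=0.264, apex=0.085, x_land=45.699, impact vy=-1.294
  bounce: vy ← 0.47·1.294 = 0.608
Arc 6: start y=0.000, vy=0.608 → t=0.124, apex=0.019, x_land=46.303, impact vy=-0.608
  bounce: vy ← 0.47·0.608 = 0.286
Arc 7: start y=0.000, vy=0.286 → t=0.058, apex=0.004, x_land=46.587, impact vy=-0.286
  bounce: vy ← 0.47·0.286 = 0.134

1 4.819 35.873 23.469
2 2.543 7.924 35.855
3 1.195 1.750 41.676
4 0.562 0.387 44.413
5 0.264 0.085 45.699
6 0.124 0.019 46.303
7 0.058 0.004 46.587
final: 46.587 0.134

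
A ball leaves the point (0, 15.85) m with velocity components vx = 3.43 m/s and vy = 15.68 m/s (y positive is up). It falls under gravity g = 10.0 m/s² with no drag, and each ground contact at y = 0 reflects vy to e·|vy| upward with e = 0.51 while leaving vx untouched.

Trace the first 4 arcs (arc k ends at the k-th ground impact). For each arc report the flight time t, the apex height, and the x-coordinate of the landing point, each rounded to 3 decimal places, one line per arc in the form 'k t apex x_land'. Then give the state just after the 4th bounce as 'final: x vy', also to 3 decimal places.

Arc 1: start y=15.850, vy=15.680 → t=3.940, apex=28.143, x_land=13.516, impact vy=-23.725
  bounce: vy ← 0.51·23.725 = 12.100
Arc 2: start y=0.000, vy=12.100 → t=2.420, apex=7.320, x_land=21.816, impact vy=-12.100
  bounce: vy ← 0.51·12.100 = 6.171
Arc 3: start y=0.000, vy=6.171 → t=1.234, apex=1.904, x_land=26.049, impact vy=-6.171
  bounce: vy ← 0.51·6.171 = 3.147
Arc 4: start y=0.000, vy=3.147 → t=0.629, apex=0.495, x_land=28.208, impact vy=-3.147
  bounce: vy ← 0.51·3.147 = 1.605

1 3.940 28.143 13.516
2 2.420 7.320 21.816
3 1.234 1.904 26.049
4 0.629 0.495 28.208
final: 28.208 1.605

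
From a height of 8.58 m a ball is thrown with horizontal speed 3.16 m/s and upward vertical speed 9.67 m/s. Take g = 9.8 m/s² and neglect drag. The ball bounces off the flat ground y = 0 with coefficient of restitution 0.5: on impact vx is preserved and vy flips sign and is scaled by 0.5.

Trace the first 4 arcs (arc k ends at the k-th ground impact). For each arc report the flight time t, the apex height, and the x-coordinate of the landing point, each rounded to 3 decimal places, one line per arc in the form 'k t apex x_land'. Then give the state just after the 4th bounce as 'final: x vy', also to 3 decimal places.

Arc 1: start y=8.580, vy=9.670 → t=2.637, apex=13.351, x_land=8.334, impact vy=-16.176
  bounce: vy ← 0.5·16.176 = 8.088
Arc 2: start y=0.000, vy=8.088 → t=1.651, apex=3.338, x_land=13.550, impact vy=-8.088
  bounce: vy ← 0.5·8.088 = 4.044
Arc 3: start y=0.000, vy=4.044 → t=0.825, apex=0.834, x_land=16.158, impact vy=-4.044
  bounce: vy ← 0.5·4.044 = 2.022
Arc 4: start y=0.000, vy=2.022 → t=0.413, apex=0.209, x_land=17.462, impact vy=-2.022
  bounce: vy ← 0.5·2.022 = 1.011

1 2.637 13.351 8.334
2 1.651 3.338 13.550
3 0.825 0.834 16.158
4 0.413 0.209 17.462
final: 17.462 1.011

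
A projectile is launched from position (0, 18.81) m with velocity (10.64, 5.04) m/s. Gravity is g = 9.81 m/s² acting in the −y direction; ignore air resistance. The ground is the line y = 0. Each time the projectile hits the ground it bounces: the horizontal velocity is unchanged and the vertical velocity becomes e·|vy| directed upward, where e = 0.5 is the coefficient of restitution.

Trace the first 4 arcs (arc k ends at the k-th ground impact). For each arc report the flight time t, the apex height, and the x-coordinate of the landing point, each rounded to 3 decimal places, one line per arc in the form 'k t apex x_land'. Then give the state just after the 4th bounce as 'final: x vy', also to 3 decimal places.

1 2.538 20.105 27.008
2 2.025 5.026 48.549
3 1.012 1.257 59.320
4 0.506 0.314 64.705
final: 64.705 1.241

Arc 1: start y=18.810, vy=5.040 → t=2.538, apex=20.105, x_land=27.008, impact vy=-19.861
  bounce: vy ← 0.5·19.861 = 9.930
Arc 2: start y=0.000, vy=9.930 → t=2.025, apex=5.026, x_land=48.549, impact vy=-9.930
  bounce: vy ← 0.5·9.930 = 4.965
Arc 3: start y=0.000, vy=4.965 → t=1.012, apex=1.257, x_land=59.320, impact vy=-4.965
  bounce: vy ← 0.5·4.965 = 2.483
Arc 4: start y=0.000, vy=2.483 → t=0.506, apex=0.314, x_land=64.705, impact vy=-2.483
  bounce: vy ← 0.5·2.483 = 1.241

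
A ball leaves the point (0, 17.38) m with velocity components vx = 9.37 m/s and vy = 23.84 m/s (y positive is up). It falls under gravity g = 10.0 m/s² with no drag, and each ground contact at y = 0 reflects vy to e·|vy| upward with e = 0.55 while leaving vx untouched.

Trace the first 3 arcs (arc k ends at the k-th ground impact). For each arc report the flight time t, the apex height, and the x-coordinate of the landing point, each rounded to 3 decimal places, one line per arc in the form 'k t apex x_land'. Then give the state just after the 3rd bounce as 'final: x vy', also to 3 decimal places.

Arc 1: start y=17.380, vy=23.840 → t=5.410, apex=45.797, x_land=50.696, impact vy=-30.265
  bounce: vy ← 0.55·30.265 = 16.646
Arc 2: start y=0.000, vy=16.646 → t=3.329, apex=13.854, x_land=81.890, impact vy=-16.646
  bounce: vy ← 0.55·16.646 = 9.155
Arc 3: start y=0.000, vy=9.155 → t=1.831, apex=4.191, x_land=99.046, impact vy=-9.155
  bounce: vy ← 0.55·9.155 = 5.035

1 5.410 45.797 50.696
2 3.329 13.854 81.890
3 1.831 4.191 99.046
final: 99.046 5.035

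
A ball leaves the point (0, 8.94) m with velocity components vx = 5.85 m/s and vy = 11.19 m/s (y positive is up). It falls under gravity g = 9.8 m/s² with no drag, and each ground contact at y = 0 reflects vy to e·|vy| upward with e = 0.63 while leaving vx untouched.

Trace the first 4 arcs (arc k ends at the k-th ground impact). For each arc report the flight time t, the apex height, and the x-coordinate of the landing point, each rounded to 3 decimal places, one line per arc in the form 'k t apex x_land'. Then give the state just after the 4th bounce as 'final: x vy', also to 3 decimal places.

1 2.911 15.329 17.027
2 2.229 6.084 30.064
3 1.404 2.415 38.277
4 0.885 0.958 43.451
final: 43.451 2.730

Arc 1: start y=8.940, vy=11.190 → t=2.911, apex=15.329, x_land=17.027, impact vy=-17.333
  bounce: vy ← 0.63·17.333 = 10.920
Arc 2: start y=0.000, vy=10.920 → t=2.229, apex=6.084, x_land=30.064, impact vy=-10.920
  bounce: vy ← 0.63·10.920 = 6.880
Arc 3: start y=0.000, vy=6.880 → t=1.404, apex=2.415, x_land=38.277, impact vy=-6.880
  bounce: vy ← 0.63·6.880 = 4.334
Arc 4: start y=0.000, vy=4.334 → t=0.885, apex=0.958, x_land=43.451, impact vy=-4.334
  bounce: vy ← 0.63·4.334 = 2.730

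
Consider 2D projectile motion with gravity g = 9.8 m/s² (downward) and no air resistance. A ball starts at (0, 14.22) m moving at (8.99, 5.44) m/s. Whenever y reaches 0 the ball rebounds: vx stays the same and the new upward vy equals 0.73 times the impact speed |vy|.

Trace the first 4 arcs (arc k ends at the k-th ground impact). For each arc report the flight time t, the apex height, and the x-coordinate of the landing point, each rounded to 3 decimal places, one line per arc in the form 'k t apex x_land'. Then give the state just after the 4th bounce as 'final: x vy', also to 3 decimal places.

1 2.347 15.730 21.098
2 2.616 8.382 44.614
3 1.910 4.467 61.782
4 1.394 2.380 74.314
final: 74.314 4.986

Arc 1: start y=14.220, vy=5.440 → t=2.347, apex=15.730, x_land=21.098, impact vy=-17.559
  bounce: vy ← 0.73·17.559 = 12.818
Arc 2: start y=0.000, vy=12.818 → t=2.616, apex=8.382, x_land=44.614, impact vy=-12.818
  bounce: vy ← 0.73·12.818 = 9.357
Arc 3: start y=0.000, vy=9.357 → t=1.910, apex=4.467, x_land=61.782, impact vy=-9.357
  bounce: vy ← 0.73·9.357 = 6.831
Arc 4: start y=0.000, vy=6.831 → t=1.394, apex=2.380, x_land=74.314, impact vy=-6.831
  bounce: vy ← 0.73·6.831 = 4.986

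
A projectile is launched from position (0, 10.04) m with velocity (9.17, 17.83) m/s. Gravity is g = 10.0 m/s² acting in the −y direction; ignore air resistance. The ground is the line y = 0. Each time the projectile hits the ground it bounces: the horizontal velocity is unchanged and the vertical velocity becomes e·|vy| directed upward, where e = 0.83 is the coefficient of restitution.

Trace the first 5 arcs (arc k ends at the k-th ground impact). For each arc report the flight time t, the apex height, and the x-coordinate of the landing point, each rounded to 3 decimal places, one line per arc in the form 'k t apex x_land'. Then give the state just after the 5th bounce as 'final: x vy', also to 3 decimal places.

1 4.061 25.935 37.235
2 3.781 17.867 71.904
3 3.138 12.309 100.679
4 2.605 8.479 124.562
5 2.162 5.841 144.385
final: 144.385 8.971

Arc 1: start y=10.040, vy=17.830 → t=4.061, apex=25.935, x_land=37.235, impact vy=-22.775
  bounce: vy ← 0.83·22.775 = 18.903
Arc 2: start y=0.000, vy=18.903 → t=3.781, apex=17.867, x_land=71.904, impact vy=-18.903
  bounce: vy ← 0.83·18.903 = 15.690
Arc 3: start y=0.000, vy=15.690 → t=3.138, apex=12.309, x_land=100.679, impact vy=-15.690
  bounce: vy ← 0.83·15.690 = 13.023
Arc 4: start y=0.000, vy=13.023 → t=2.605, apex=8.479, x_land=124.562, impact vy=-13.023
  bounce: vy ← 0.83·13.023 = 10.809
Arc 5: start y=0.000, vy=10.809 → t=2.162, apex=5.841, x_land=144.385, impact vy=-10.809
  bounce: vy ← 0.83·10.809 = 8.971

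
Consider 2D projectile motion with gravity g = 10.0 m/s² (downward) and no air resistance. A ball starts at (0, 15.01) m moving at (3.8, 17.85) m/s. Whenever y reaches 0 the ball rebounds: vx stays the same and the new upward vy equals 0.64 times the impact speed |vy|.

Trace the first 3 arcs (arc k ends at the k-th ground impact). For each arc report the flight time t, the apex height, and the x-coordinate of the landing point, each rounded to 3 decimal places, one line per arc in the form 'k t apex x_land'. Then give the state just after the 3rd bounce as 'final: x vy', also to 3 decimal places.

Arc 1: start y=15.010, vy=17.850 → t=4.273, apex=30.941, x_land=16.236, impact vy=-24.876
  bounce: vy ← 0.64·24.876 = 15.921
Arc 2: start y=0.000, vy=15.921 → t=3.184, apex=12.673, x_land=28.336, impact vy=-15.921
  bounce: vy ← 0.64·15.921 = 10.189
Arc 3: start y=0.000, vy=10.189 → t=2.038, apex=5.191, x_land=36.080, impact vy=-10.189
  bounce: vy ← 0.64·10.189 = 6.521

1 4.273 30.941 16.236
2 3.184 12.673 28.336
3 2.038 5.191 36.080
final: 36.080 6.521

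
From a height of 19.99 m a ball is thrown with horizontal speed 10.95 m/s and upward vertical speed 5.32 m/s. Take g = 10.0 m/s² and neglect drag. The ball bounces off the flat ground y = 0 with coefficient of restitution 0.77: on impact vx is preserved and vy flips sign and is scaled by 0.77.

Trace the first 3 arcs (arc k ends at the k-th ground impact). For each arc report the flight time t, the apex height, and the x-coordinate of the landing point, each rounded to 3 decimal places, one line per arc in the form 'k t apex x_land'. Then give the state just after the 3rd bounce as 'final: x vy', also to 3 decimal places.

Arc 1: start y=19.990, vy=5.320 → t=2.601, apex=21.405, x_land=28.482, impact vy=-20.691
  bounce: vy ← 0.77·20.691 = 15.932
Arc 2: start y=0.000, vy=15.932 → t=3.186, apex=12.691, x_land=63.372, impact vy=-15.932
  bounce: vy ← 0.77·15.932 = 12.267
Arc 3: start y=0.000, vy=12.267 → t=2.453, apex=7.525, x_land=90.238, impact vy=-12.267
  bounce: vy ← 0.77·12.267 = 9.446

1 2.601 21.405 28.482
2 3.186 12.691 63.372
3 2.453 7.525 90.238
final: 90.238 9.446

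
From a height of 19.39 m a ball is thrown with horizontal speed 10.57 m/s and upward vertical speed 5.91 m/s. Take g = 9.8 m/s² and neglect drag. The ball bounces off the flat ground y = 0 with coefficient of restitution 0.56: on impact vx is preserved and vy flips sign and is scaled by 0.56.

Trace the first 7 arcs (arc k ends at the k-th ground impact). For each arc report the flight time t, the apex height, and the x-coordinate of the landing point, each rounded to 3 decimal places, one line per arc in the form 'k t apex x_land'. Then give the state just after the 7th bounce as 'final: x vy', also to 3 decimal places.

Arc 1: start y=19.390, vy=5.910 → t=2.682, apex=21.172, x_land=28.346, impact vy=-20.371
  bounce: vy ← 0.56·20.371 = 11.408
Arc 2: start y=0.000, vy=11.408 → t=2.328, apex=6.640, x_land=52.954, impact vy=-11.408
  bounce: vy ← 0.56·11.408 = 6.388
Arc 3: start y=0.000, vy=6.388 → t=1.304, apex=2.082, x_land=66.734, impact vy=-6.388
  bounce: vy ← 0.56·6.388 = 3.577
Arc 4: start y=0.000, vy=3.577 → t=0.730, apex=0.653, x_land=74.451, impact vy=-3.577
  bounce: vy ← 0.56·3.577 = 2.003
Arc 5: start y=0.000, vy=2.003 → t=0.409, apex=0.205, x_land=78.773, impact vy=-2.003
  bounce: vy ← 0.56·2.003 = 1.122
Arc 6: start y=0.000, vy=1.122 → t=0.229, apex=0.064, x_land=81.193, impact vy=-1.122
  bounce: vy ← 0.56·1.122 = 0.628
Arc 7: start y=0.000, vy=0.628 → t=0.128, apex=0.020, x_land=82.548, impact vy=-0.628
  bounce: vy ← 0.56·0.628 = 0.352

1 2.682 21.172 28.346
2 2.328 6.640 52.954
3 1.304 2.082 66.734
4 0.730 0.653 74.451
5 0.409 0.205 78.773
6 0.229 0.064 81.193
7 0.128 0.020 82.548
final: 82.548 0.352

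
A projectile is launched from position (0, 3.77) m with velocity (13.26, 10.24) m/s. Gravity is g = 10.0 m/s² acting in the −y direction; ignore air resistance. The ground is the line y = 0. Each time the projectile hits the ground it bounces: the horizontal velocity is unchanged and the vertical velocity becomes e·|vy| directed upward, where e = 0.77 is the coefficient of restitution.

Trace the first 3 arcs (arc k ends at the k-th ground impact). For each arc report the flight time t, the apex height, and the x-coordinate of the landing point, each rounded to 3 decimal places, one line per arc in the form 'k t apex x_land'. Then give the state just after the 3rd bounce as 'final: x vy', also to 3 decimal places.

Arc 1: start y=3.770, vy=10.240 → t=2.367, apex=9.013, x_land=31.381, impact vy=-13.426
  bounce: vy ← 0.77·13.426 = 10.338
Arc 2: start y=0.000, vy=10.338 → t=2.068, apex=5.344, x_land=58.798, impact vy=-10.338
  bounce: vy ← 0.77·10.338 = 7.960
Arc 3: start y=0.000, vy=7.960 → t=1.592, apex=3.168, x_land=79.908, impact vy=-7.960
  bounce: vy ← 0.77·7.960 = 6.129

1 2.367 9.013 31.381
2 2.068 5.344 58.798
3 1.592 3.168 79.908
final: 79.908 6.129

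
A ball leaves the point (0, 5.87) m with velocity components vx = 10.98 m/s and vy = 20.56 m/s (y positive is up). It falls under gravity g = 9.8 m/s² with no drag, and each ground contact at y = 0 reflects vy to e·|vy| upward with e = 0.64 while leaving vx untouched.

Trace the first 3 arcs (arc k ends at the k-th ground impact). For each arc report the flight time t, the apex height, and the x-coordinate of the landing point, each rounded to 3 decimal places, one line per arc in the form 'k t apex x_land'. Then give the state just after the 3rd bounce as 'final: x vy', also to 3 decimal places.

Arc 1: start y=5.870, vy=20.560 → t=4.464, apex=27.437, x_land=49.018, impact vy=-23.190
  bounce: vy ← 0.64·23.190 = 14.841
Arc 2: start y=0.000, vy=14.841 → t=3.029, apex=11.238, x_land=82.275, impact vy=-14.841
  bounce: vy ← 0.64·14.841 = 9.499
Arc 3: start y=0.000, vy=9.499 → t=1.938, apex=4.603, x_land=103.559, impact vy=-9.499
  bounce: vy ← 0.64·9.499 = 6.079

1 4.464 27.437 49.018
2 3.029 11.238 82.275
3 1.938 4.603 103.559
final: 103.559 6.079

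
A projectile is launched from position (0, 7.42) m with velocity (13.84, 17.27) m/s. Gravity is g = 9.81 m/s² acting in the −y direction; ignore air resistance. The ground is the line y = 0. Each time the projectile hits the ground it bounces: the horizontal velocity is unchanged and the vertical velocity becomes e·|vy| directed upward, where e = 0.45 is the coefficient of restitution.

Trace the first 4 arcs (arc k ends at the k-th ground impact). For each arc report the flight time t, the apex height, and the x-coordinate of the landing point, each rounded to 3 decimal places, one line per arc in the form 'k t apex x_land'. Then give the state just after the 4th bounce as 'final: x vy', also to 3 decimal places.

1 3.908 22.621 54.087
2 1.933 4.581 80.836
3 0.870 0.928 92.874
4 0.391 0.188 98.290
final: 98.290 0.864

Arc 1: start y=7.420, vy=17.270 → t=3.908, apex=22.621, x_land=54.087, impact vy=-21.067
  bounce: vy ← 0.45·21.067 = 9.480
Arc 2: start y=0.000, vy=9.480 → t=1.933, apex=4.581, x_land=80.836, impact vy=-9.480
  bounce: vy ← 0.45·9.480 = 4.266
Arc 3: start y=0.000, vy=4.266 → t=0.870, apex=0.928, x_land=92.874, impact vy=-4.266
  bounce: vy ← 0.45·4.266 = 1.920
Arc 4: start y=0.000, vy=1.920 → t=0.391, apex=0.188, x_land=98.290, impact vy=-1.920
  bounce: vy ← 0.45·1.920 = 0.864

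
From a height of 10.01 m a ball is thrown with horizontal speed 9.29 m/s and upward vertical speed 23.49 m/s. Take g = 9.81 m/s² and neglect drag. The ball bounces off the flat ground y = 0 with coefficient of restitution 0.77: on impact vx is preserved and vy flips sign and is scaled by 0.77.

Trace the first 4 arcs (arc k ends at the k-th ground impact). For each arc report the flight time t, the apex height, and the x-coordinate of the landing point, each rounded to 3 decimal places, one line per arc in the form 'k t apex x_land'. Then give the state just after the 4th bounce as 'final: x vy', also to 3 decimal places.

Arc 1: start y=10.010, vy=23.490 → t=5.183, apex=38.133, x_land=48.148, impact vy=-27.353
  bounce: vy ← 0.77·27.353 = 21.062
Arc 2: start y=0.000, vy=21.062 → t=4.294, apex=22.609, x_land=88.038, impact vy=-21.062
  bounce: vy ← 0.77·21.062 = 16.217
Arc 3: start y=0.000, vy=16.217 → t=3.306, apex=13.405, x_land=118.754, impact vy=-16.217
  bounce: vy ← 0.77·16.217 = 12.487
Arc 4: start y=0.000, vy=12.487 → t=2.546, apex=7.948, x_land=142.405, impact vy=-12.487
  bounce: vy ← 0.77·12.487 = 9.615

1 5.183 38.133 48.148
2 4.294 22.609 88.038
3 3.306 13.405 118.754
4 2.546 7.948 142.405
final: 142.405 9.615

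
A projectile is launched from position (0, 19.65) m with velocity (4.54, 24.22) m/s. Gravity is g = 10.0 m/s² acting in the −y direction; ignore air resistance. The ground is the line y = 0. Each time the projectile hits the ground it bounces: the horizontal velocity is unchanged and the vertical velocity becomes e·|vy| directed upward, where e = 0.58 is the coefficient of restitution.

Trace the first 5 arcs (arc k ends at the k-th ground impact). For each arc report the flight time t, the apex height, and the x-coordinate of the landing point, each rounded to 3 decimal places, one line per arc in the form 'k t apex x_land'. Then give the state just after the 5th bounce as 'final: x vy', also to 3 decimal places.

1 5.552 48.980 25.205
2 3.631 16.477 41.689
3 2.106 5.543 51.249
4 1.221 1.865 56.794
5 0.708 0.627 60.010
final: 60.010 2.054

Arc 1: start y=19.650, vy=24.220 → t=5.552, apex=48.980, x_land=25.205, impact vy=-31.299
  bounce: vy ← 0.58·31.299 = 18.153
Arc 2: start y=0.000, vy=18.153 → t=3.631, apex=16.477, x_land=41.689, impact vy=-18.153
  bounce: vy ← 0.58·18.153 = 10.529
Arc 3: start y=0.000, vy=10.529 → t=2.106, apex=5.543, x_land=51.249, impact vy=-10.529
  bounce: vy ← 0.58·10.529 = 6.107
Arc 4: start y=0.000, vy=6.107 → t=1.221, apex=1.865, x_land=56.794, impact vy=-6.107
  bounce: vy ← 0.58·6.107 = 3.542
Arc 5: start y=0.000, vy=3.542 → t=0.708, apex=0.627, x_land=60.010, impact vy=-3.542
  bounce: vy ← 0.58·3.542 = 2.054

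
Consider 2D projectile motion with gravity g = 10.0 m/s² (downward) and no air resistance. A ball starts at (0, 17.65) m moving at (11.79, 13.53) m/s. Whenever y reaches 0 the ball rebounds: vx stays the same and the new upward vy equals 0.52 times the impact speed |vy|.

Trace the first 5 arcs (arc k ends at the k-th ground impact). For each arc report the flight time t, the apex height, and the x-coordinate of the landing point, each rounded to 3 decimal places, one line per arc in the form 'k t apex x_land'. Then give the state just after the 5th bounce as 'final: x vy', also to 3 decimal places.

1 3.668 26.803 43.249
2 2.408 7.248 71.639
3 1.252 1.960 86.401
4 0.651 0.530 94.077
5 0.339 0.143 98.069
final: 98.069 0.880

Arc 1: start y=17.650, vy=13.530 → t=3.668, apex=26.803, x_land=43.249, impact vy=-23.153
  bounce: vy ← 0.52·23.153 = 12.040
Arc 2: start y=0.000, vy=12.040 → t=2.408, apex=7.248, x_land=71.639, impact vy=-12.040
  bounce: vy ← 0.52·12.040 = 6.261
Arc 3: start y=0.000, vy=6.261 → t=1.252, apex=1.960, x_land=86.401, impact vy=-6.261
  bounce: vy ← 0.52·6.261 = 3.255
Arc 4: start y=0.000, vy=3.255 → t=0.651, apex=0.530, x_land=94.077, impact vy=-3.255
  bounce: vy ← 0.52·3.255 = 1.693
Arc 5: start y=0.000, vy=1.693 → t=0.339, apex=0.143, x_land=98.069, impact vy=-1.693
  bounce: vy ← 0.52·1.693 = 0.880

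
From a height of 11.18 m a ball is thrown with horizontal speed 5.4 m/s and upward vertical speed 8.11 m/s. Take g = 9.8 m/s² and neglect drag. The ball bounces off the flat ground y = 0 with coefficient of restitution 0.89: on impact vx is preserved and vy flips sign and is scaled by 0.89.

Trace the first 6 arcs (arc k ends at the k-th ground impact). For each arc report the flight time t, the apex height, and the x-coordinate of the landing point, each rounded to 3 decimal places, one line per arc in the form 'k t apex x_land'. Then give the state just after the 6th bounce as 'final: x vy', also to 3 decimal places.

1 2.550 14.536 13.769
2 3.066 11.514 30.325
3 2.729 9.120 45.059
4 2.428 7.224 58.172
5 2.161 5.722 69.843
6 1.924 4.532 80.230
final: 80.230 8.389

Arc 1: start y=11.180, vy=8.110 → t=2.550, apex=14.536, x_land=13.769, impact vy=-16.879
  bounce: vy ← 0.89·16.879 = 15.022
Arc 2: start y=0.000, vy=15.022 → t=3.066, apex=11.514, x_land=30.325, impact vy=-15.022
  bounce: vy ← 0.89·15.022 = 13.370
Arc 3: start y=0.000, vy=13.370 → t=2.729, apex=9.120, x_land=45.059, impact vy=-13.370
  bounce: vy ← 0.89·13.370 = 11.899
Arc 4: start y=0.000, vy=11.899 → t=2.428, apex=7.224, x_land=58.172, impact vy=-11.899
  bounce: vy ← 0.89·11.899 = 10.590
Arc 5: start y=0.000, vy=10.590 → t=2.161, apex=5.722, x_land=69.843, impact vy=-10.590
  bounce: vy ← 0.89·10.590 = 9.425
Arc 6: start y=0.000, vy=9.425 → t=1.924, apex=4.532, x_land=80.230, impact vy=-9.425
  bounce: vy ← 0.89·9.425 = 8.389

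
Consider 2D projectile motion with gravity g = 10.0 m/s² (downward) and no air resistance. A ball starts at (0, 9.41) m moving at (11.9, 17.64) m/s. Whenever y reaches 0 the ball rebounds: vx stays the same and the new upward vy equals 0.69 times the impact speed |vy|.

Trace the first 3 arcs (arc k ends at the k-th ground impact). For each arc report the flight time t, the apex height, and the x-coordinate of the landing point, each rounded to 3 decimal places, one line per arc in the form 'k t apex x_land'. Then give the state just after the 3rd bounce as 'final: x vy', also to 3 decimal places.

1 3.999 24.968 47.584
2 3.084 11.887 84.282
3 2.128 5.660 109.603
final: 109.603 7.341

Arc 1: start y=9.410, vy=17.640 → t=3.999, apex=24.968, x_land=47.584, impact vy=-22.347
  bounce: vy ← 0.69·22.347 = 15.419
Arc 2: start y=0.000, vy=15.419 → t=3.084, apex=11.887, x_land=84.282, impact vy=-15.419
  bounce: vy ← 0.69·15.419 = 10.639
Arc 3: start y=0.000, vy=10.639 → t=2.128, apex=5.660, x_land=109.603, impact vy=-10.639
  bounce: vy ← 0.69·10.639 = 7.341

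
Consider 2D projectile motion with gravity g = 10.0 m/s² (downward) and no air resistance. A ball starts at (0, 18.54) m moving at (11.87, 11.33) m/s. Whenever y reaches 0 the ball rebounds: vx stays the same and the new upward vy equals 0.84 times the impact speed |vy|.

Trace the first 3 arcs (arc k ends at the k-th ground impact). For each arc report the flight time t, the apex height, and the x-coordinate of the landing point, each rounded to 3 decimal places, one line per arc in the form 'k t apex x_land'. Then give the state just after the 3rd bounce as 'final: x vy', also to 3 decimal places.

1 3.367 24.958 39.969
2 3.753 17.611 84.522
3 3.153 12.426 121.948
final: 121.948 13.242

Arc 1: start y=18.540, vy=11.330 → t=3.367, apex=24.958, x_land=39.969, impact vy=-22.342
  bounce: vy ← 0.84·22.342 = 18.767
Arc 2: start y=0.000, vy=18.767 → t=3.753, apex=17.611, x_land=84.522, impact vy=-18.767
  bounce: vy ← 0.84·18.767 = 15.765
Arc 3: start y=0.000, vy=15.765 → t=3.153, apex=12.426, x_land=121.948, impact vy=-15.765
  bounce: vy ← 0.84·15.765 = 13.242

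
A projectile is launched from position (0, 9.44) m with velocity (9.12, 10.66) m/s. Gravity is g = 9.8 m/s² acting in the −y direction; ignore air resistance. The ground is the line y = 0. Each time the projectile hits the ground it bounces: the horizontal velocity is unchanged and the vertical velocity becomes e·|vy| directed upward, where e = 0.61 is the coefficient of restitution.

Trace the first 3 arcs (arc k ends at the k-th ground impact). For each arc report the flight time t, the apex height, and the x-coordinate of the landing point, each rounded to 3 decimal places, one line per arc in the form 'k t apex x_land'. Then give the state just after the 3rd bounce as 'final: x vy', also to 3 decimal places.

1 2.851 15.238 26.003
2 2.151 5.670 45.624
3 1.312 2.110 57.592
final: 57.592 3.923

Arc 1: start y=9.440, vy=10.660 → t=2.851, apex=15.238, x_land=26.003, impact vy=-17.282
  bounce: vy ← 0.61·17.282 = 10.542
Arc 2: start y=0.000, vy=10.542 → t=2.151, apex=5.670, x_land=45.624, impact vy=-10.542
  bounce: vy ← 0.61·10.542 = 6.431
Arc 3: start y=0.000, vy=6.431 → t=1.312, apex=2.110, x_land=57.592, impact vy=-6.431
  bounce: vy ← 0.61·6.431 = 3.923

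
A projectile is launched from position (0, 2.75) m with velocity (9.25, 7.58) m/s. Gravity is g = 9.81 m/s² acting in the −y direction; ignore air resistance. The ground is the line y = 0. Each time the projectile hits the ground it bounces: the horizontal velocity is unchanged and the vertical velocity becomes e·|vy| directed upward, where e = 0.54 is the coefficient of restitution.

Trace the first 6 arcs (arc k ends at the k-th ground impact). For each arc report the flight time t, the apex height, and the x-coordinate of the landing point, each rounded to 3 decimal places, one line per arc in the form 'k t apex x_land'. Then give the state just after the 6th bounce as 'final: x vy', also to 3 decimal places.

1 1.849 5.678 17.100
2 1.162 1.656 27.849
3 0.627 0.483 33.653
4 0.339 0.141 36.787
5 0.183 0.041 38.480
6 0.099 0.012 39.394
final: 39.394 0.262

Arc 1: start y=2.750, vy=7.580 → t=1.849, apex=5.678, x_land=17.100, impact vy=-10.555
  bounce: vy ← 0.54·10.555 = 5.700
Arc 2: start y=0.000, vy=5.700 → t=1.162, apex=1.656, x_land=27.849, impact vy=-5.700
  bounce: vy ← 0.54·5.700 = 3.078
Arc 3: start y=0.000, vy=3.078 → t=0.627, apex=0.483, x_land=33.653, impact vy=-3.078
  bounce: vy ← 0.54·3.078 = 1.662
Arc 4: start y=0.000, vy=1.662 → t=0.339, apex=0.141, x_land=36.787, impact vy=-1.662
  bounce: vy ← 0.54·1.662 = 0.898
Arc 5: start y=0.000, vy=0.898 → t=0.183, apex=0.041, x_land=38.480, impact vy=-0.898
  bounce: vy ← 0.54·0.898 = 0.485
Arc 6: start y=0.000, vy=0.485 → t=0.099, apex=0.012, x_land=39.394, impact vy=-0.485
  bounce: vy ← 0.54·0.485 = 0.262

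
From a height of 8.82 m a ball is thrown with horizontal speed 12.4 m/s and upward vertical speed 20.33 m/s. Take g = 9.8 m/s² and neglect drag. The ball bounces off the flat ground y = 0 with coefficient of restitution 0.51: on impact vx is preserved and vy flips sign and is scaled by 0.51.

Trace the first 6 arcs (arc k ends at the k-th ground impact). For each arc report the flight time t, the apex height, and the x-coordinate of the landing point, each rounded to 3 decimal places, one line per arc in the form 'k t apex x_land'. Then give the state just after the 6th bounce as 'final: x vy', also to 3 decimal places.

Arc 1: start y=8.820, vy=20.330 → t=4.545, apex=29.907, x_land=56.358, impact vy=-24.211
  bounce: vy ← 0.51·24.211 = 12.348
Arc 2: start y=0.000, vy=12.348 → t=2.520, apex=7.779, x_land=87.605, impact vy=-12.348
  bounce: vy ← 0.51·12.348 = 6.297
Arc 3: start y=0.000, vy=6.297 → t=1.285, apex=2.023, x_land=103.542, impact vy=-6.297
  bounce: vy ← 0.51·6.297 = 3.212
Arc 4: start y=0.000, vy=3.212 → t=0.655, apex=0.526, x_land=111.669, impact vy=-3.212
  bounce: vy ← 0.51·3.212 = 1.638
Arc 5: start y=0.000, vy=1.638 → t=0.334, apex=0.137, x_land=115.814, impact vy=-1.638
  bounce: vy ← 0.51·1.638 = 0.835
Arc 6: start y=0.000, vy=0.835 → t=0.170, apex=0.036, x_land=117.928, impact vy=-0.835
  bounce: vy ← 0.51·0.835 = 0.426

1 4.545 29.907 56.358
2 2.520 7.779 87.605
3 1.285 2.023 103.542
4 0.655 0.526 111.669
5 0.334 0.137 115.814
6 0.170 0.036 117.928
final: 117.928 0.426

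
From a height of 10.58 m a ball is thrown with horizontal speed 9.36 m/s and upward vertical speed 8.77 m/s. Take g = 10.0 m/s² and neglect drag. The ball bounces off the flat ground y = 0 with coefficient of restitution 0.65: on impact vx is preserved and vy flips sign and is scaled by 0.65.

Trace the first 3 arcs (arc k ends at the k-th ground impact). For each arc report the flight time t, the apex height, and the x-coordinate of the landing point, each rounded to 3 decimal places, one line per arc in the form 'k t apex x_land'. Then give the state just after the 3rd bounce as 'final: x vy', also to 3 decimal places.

1 2.576 14.426 24.107
2 2.208 6.095 44.775
3 1.435 2.575 58.210
final: 58.210 4.665

Arc 1: start y=10.580, vy=8.770 → t=2.576, apex=14.426, x_land=24.107, impact vy=-16.986
  bounce: vy ← 0.65·16.986 = 11.041
Arc 2: start y=0.000, vy=11.041 → t=2.208, apex=6.095, x_land=44.775, impact vy=-11.041
  bounce: vy ← 0.65·11.041 = 7.176
Arc 3: start y=0.000, vy=7.176 → t=1.435, apex=2.575, x_land=58.210, impact vy=-7.176
  bounce: vy ← 0.65·7.176 = 4.665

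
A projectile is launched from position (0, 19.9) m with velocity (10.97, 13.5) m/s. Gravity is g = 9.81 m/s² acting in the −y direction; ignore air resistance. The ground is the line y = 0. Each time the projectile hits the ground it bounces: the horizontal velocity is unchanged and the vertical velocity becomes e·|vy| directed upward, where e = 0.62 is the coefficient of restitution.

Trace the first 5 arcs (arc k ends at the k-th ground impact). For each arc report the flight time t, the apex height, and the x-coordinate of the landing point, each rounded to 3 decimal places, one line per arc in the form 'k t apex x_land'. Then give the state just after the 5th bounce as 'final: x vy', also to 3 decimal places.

1 3.816 29.189 41.857
2 3.025 11.220 75.040
3 1.875 4.313 95.614
4 1.163 1.658 108.369
5 0.721 0.637 116.278
final: 116.278 2.192

Arc 1: start y=19.900, vy=13.500 → t=3.816, apex=29.189, x_land=41.857, impact vy=-23.931
  bounce: vy ← 0.62·23.931 = 14.837
Arc 2: start y=0.000, vy=14.837 → t=3.025, apex=11.220, x_land=75.040, impact vy=-14.837
  bounce: vy ← 0.62·14.837 = 9.199
Arc 3: start y=0.000, vy=9.199 → t=1.875, apex=4.313, x_land=95.614, impact vy=-9.199
  bounce: vy ← 0.62·9.199 = 5.703
Arc 4: start y=0.000, vy=5.703 → t=1.163, apex=1.658, x_land=108.369, impact vy=-5.703
  bounce: vy ← 0.62·5.703 = 3.536
Arc 5: start y=0.000, vy=3.536 → t=0.721, apex=0.637, x_land=116.278, impact vy=-3.536
  bounce: vy ← 0.62·3.536 = 2.192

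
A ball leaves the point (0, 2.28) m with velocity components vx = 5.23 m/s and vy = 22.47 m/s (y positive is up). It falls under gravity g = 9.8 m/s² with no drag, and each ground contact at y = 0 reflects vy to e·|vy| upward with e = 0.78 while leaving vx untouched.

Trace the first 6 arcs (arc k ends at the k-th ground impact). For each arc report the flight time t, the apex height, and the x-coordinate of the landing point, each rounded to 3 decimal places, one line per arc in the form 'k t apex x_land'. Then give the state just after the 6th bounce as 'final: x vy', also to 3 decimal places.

1 4.685 28.040 24.503
2 3.732 17.060 44.020
3 2.911 10.379 59.243
4 2.270 6.315 71.118
5 1.771 3.842 80.380
6 1.381 2.337 87.604
final: 87.604 5.279

Arc 1: start y=2.280, vy=22.470 → t=4.685, apex=28.040, x_land=24.503, impact vy=-23.443
  bounce: vy ← 0.78·23.443 = 18.286
Arc 2: start y=0.000, vy=18.286 → t=3.732, apex=17.060, x_land=44.020, impact vy=-18.286
  bounce: vy ← 0.78·18.286 = 14.263
Arc 3: start y=0.000, vy=14.263 → t=2.911, apex=10.379, x_land=59.243, impact vy=-14.263
  bounce: vy ← 0.78·14.263 = 11.125
Arc 4: start y=0.000, vy=11.125 → t=2.270, apex=6.315, x_land=71.118, impact vy=-11.125
  bounce: vy ← 0.78·11.125 = 8.678
Arc 5: start y=0.000, vy=8.678 → t=1.771, apex=3.842, x_land=80.380, impact vy=-8.678
  bounce: vy ← 0.78·8.678 = 6.768
Arc 6: start y=0.000, vy=6.768 → t=1.381, apex=2.337, x_land=87.604, impact vy=-6.768
  bounce: vy ← 0.78·6.768 = 5.279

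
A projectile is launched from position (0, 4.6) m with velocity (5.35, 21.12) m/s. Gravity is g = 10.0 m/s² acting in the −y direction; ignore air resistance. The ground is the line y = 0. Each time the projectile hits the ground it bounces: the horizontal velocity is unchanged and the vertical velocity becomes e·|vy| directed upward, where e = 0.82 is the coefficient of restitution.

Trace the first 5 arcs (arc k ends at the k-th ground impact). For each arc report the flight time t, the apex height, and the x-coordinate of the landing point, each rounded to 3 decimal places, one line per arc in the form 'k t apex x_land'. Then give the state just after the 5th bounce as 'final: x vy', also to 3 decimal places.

1 4.432 26.903 23.709
2 3.804 18.089 44.061
3 3.119 12.163 60.750
4 2.558 8.179 74.435
5 2.097 5.499 85.656
final: 85.656 8.600

Arc 1: start y=4.600, vy=21.120 → t=4.432, apex=26.903, x_land=23.709, impact vy=-23.196
  bounce: vy ← 0.82·23.196 = 19.021
Arc 2: start y=0.000, vy=19.021 → t=3.804, apex=18.089, x_land=44.061, impact vy=-19.021
  bounce: vy ← 0.82·19.021 = 15.597
Arc 3: start y=0.000, vy=15.597 → t=3.119, apex=12.163, x_land=60.750, impact vy=-15.597
  bounce: vy ← 0.82·15.597 = 12.790
Arc 4: start y=0.000, vy=12.790 → t=2.558, apex=8.179, x_land=74.435, impact vy=-12.790
  bounce: vy ← 0.82·12.790 = 10.487
Arc 5: start y=0.000, vy=10.487 → t=2.097, apex=5.499, x_land=85.656, impact vy=-10.487
  bounce: vy ← 0.82·10.487 = 8.600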